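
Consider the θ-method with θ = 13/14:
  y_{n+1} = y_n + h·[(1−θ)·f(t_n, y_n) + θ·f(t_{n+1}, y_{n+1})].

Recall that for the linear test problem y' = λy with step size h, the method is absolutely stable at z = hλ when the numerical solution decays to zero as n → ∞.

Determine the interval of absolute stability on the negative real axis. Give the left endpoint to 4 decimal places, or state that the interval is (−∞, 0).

interval (−∞, 0).

With y'=λy (z=hλ):
  y_{n+1} = y_n + z·[1/14·y_n + 13/14·y_{n+1}] ⇒ (1 − 13/14z)y_{n+1} = (1 + 1/14z)y_n
  ⇒ R(z) = (1 + 1/14z)/(1 − 13/14z).

Solve |R(x)|<1 on ℝ⁻.
x=-1.14: |R|=0.4462
x=-2: |R|=0.3000
x=-10: |R|=0.0278
x=-100: |R|=0.0654
θ=13/14≥1/2 ⇒ |1+1/14x|<|1−13/14x| ∀x<0 ⇒ unbounded interval.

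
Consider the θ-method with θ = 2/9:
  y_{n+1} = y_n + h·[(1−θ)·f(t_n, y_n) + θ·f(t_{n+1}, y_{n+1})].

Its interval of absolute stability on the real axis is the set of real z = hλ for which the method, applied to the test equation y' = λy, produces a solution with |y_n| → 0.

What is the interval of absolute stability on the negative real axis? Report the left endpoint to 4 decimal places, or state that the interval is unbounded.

z∈(-3.6000,0).

Test eqn y'=λy, z=hλ:
  y_{n+1} = y_n + z·[7/9·y_n + 2/9·y_{n+1}] ⇒ (1 − 2/9z)y_{n+1} = (1 + 7/9z)y_n
  ⇒ R(z) = (1 + 7/9z)/(1 − 2/9z).

Need |R(x)|<1, x<0.
x=-1.39: |R|=0.0620
R=−1: 1+7/9x = −1+2/9x ⇒ -5/9x=2 ⇒ x=2/(-5/9)=-3.6000
Confirm numerically:
  x=-2.786: |R|=0.72070 <1
  x=-2.481: |R|=0.59927 <1
  x=-1.462: |R|=0.10349 <1
  x=-3.981: |R|=1.11231 >1
  x=-3.741: |R|=1.04277 >1
  x=-3.645: |R|=1.01381 >1
Interval (-3.6000, 0).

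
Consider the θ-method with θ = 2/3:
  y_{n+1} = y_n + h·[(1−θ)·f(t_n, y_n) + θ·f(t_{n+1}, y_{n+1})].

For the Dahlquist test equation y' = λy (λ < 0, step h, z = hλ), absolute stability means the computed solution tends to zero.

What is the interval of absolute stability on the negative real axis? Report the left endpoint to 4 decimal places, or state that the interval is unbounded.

unbounded; (−∞, 0).

Set f=λy, z=hλ:
  y_{n+1} = y_n + z·[1/3·y_n + 2/3·y_{n+1}] ⇒ (1 − 2/3z)y_{n+1} = (1 + 1/3z)y_n
  Hence R(z) = (1 + 1/3z)/(1 − 2/3z).

Solve |R(x)|<1 on ℝ⁻.
x=-1.7: |R|=0.2031
x=-2: |R|=0.1429
x=-10: |R|=0.3043
x=-100: |R|=0.4778
θ=2/3≥1/2 ⇒ |1+1/3x|<|1−2/3x| ∀x<0 ⇒ stable on all of ℝ⁻.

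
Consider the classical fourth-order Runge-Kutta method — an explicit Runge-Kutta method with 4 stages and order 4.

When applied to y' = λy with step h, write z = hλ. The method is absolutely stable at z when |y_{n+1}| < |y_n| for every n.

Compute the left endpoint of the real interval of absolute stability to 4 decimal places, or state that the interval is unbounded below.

left endpoint -2.7853.

Set f=λy, z=hλ:
  order 4, 4-stage ⇒ R(z)=1+z+z^2/2+z^3/6+z^4/24
  (e.g. R(-1.41)=0.28154, |R|=0.28154)

Find x<0 with |R(x)|<1.
x=-1.41: |R|=0.2815
|R(-3)|=1.3750 |R(-1.8)|=0.2854 |R(-1.41)|=0.2815
Bisect:
  x_lo=-3.6774 |R|=3.4159  x_hi=-0.1516 |R|=0.8594
  mid=-1.91450 |R|=0.30839 →hi
  mid=-2.79596 |R|=1.01620 →lo
  mid=-2.35523 |R|=0.52297 →hi
  mid=-2.57559 |R|=0.72721 →hi
  mid=-2.68578 |R|=0.86004 →hi
  mid=-2.74087 |R|=0.93506 →hi
  mid=-2.76841 |R|=0.97485 →hi
  mid=-2.78219 |R|=0.99532 →hi
  mid=-2.78907 |R|=1.00571 →lo
  mid=-2.78563 |R|=1.00051 →lo
  ...
  [-2.78541,-2.78520] ⇒ x*=-2.7853
So |R|<1 on (-2.7853, 0).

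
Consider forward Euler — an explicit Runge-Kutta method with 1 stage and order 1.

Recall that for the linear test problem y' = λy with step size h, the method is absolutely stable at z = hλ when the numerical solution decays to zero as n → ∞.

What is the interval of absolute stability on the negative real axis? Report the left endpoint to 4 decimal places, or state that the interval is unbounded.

z∈(-2.0000,0).

Test eqn y'=λy, z=hλ:
  order 1, 1-stage ⇒ R(z)=1+z
  (e.g. R(-0.94)=0.06000, |R|=0.06000)

Boundary: |R(x)|=1, x<0.
x=-0.94: |R|=0.0600
|R(-2.02)|=1.0200 |R(-1.87)|=0.8700 |R(-1.26)|=0.2600
Bisect:
  x_lo=-2.6746 |R|=1.6746  x_hi=-0.0575 |R|=0.9425
  mid=-1.36607 |R|=0.36607 →hi
  mid=-2.02035 |R|=1.02035 →lo
  mid=-1.69321 |R|=0.69321 →hi
  mid=-1.85678 |R|=0.85678 →hi
  mid=-1.93857 |R|=0.93857 →hi
  mid=-1.97946 |R|=0.97946 →hi
  mid=-1.99991 |R|=0.99991 →hi
  mid=-2.01013 |R|=1.01013 →lo
  ...
  [-2.00007,-1.99991] ⇒ x*=-2.0000
Interval (-2.0000, 0).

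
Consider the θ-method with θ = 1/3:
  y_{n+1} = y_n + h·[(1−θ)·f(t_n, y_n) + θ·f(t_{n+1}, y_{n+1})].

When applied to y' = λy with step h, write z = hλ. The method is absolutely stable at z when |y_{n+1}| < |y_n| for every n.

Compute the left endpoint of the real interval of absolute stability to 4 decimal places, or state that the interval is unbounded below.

With y'=λy (z=hλ):
  y_{n+1} = y_n + z·[2/3·y_n + 1/3·y_{n+1}] ⇒ (1 − 1/3z)y_{n+1} = (1 + 2/3z)y_n
  ⇒ R(z) = (1 + 2/3z)/(1 − 1/3z).

Need |R(x)|<1, x<0.
x=-0.31: |R|=0.7190
R=−1: 1+2/3x = −1+1/3x ⇒ -1/3x=2 ⇒ x=2/(-1/3)=-6.0000
Confirm numerically:
  x=-5.845: |R|=0.98248 <1
  x=-5.015: |R|=0.87711 <1
  x=-4.661: |R|=0.82522 <1
  x=-3.649: |R|=0.64641 <1
  x=-6.569: |R|=1.05946 >1
  x=-6.401: |R|=1.04266 >1
  x=-6.039: |R|=1.00431 >1
Interval (-6.0000, 0).

z* = -6.0000.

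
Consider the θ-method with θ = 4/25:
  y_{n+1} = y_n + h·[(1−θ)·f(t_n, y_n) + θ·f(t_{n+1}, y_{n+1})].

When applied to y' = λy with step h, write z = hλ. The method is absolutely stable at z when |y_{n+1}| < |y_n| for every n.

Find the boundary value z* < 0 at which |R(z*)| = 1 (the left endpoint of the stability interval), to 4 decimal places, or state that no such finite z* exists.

z* = -2.9412.

With y'=λy (z=hλ):
  y_{n+1} = y_n + z·[21/25·y_n + 4/25·y_{n+1}] ⇒ (1 − 4/25z)y_{n+1} = (1 + 21/25z)y_n
  so R(z) = (1 + 21/25z)/(1 − 4/25z).

Need |R(x)|<1, x<0.
x=-1.26: |R|=0.0486
R=−1: 1+21/25x = −1+4/25x ⇒ -17/25x=2 ⇒ x=2/(-17/25)=-2.9412
Confirm numerically:
  x=-2.837: |R|=0.95128 <1
  x=-2.398: |R|=0.73306 <1
  x=-1.958: |R|=0.49092 <1
  x=-3.297: |R|=1.15840 >1
  x=-3.173: |R|=1.10456 >1
  x=-3.001: |R|=1.02748 >1
Stable set (-2.9412, 0).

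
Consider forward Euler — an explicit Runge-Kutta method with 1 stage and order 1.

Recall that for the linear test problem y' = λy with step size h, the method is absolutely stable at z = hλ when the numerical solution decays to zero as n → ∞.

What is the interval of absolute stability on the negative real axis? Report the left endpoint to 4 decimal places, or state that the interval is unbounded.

(-2.0000, 0).

On y'=λy, z=hλ:
  order 1, 1-stage ⇒ R(z)=1+z
  (e.g. R(-0.35)=0.65000, |R|=0.65000)

Boundary: |R(x)|=1, x<0.
x=-0.35: |R|=0.6500
|R(-1.86)|=0.8600 |R(-1.53)|=0.5300 |R(-1.5)|=0.5000
Bisect:
  x_lo=-2.6295 |R|=1.6295  x_hi=-0.2159 |R|=0.7841
  mid=-1.42269 |R|=0.42269 →hi
  mid=-2.02608 |R|=1.02608 →lo
  mid=-1.72439 |R|=0.72439 →hi
  mid=-1.87523 |R|=0.87523 →hi
  mid=-1.95066 |R|=0.95066 →hi
  mid=-1.98837 |R|=0.98837 →hi
  mid=-2.00722 |R|=1.00722 →lo
  mid=-1.99779 |R|=0.99779 →hi
  mid=-2.00251 |R|=1.00251 →lo
  ...
  [-2.00000,-1.99986] ⇒ x*=-2.0000
Interval (-2.0000, 0).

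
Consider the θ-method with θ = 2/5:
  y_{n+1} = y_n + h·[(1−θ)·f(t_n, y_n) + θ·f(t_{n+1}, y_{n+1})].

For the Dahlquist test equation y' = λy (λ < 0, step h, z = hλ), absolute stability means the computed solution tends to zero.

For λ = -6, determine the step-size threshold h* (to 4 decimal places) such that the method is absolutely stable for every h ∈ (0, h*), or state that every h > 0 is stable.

(-10.0000,0); λ=-6 ⇒ h* = (10)/6 = 1.6667.

Set f=λy, z=hλ:
  y_{n+1} = y_n + z·[3/5·y_n + 2/5·y_{n+1}] ⇒ (1 − 2/5z)y_{n+1} = (1 + 3/5z)y_n
  Hence R(z) = (1 + 3/5z)/(1 − 2/5z).

Find x<0 with |R(x)|<1.
x=-1.51: |R|=0.0586
R=−1: 1+3/5x = −1+2/5x ⇒ -1/5x=2 ⇒ x=2/(-1/5)=-10.0000
Confirm numerically:
  x=-7.080: |R|=0.84760 <1
  x=-6.336: |R|=0.79267 <1
  x=-5.373: |R|=0.70615 <1
  x=-10.517: |R|=1.01986 >1
  x=-10.187: |R|=1.00737 >1
  x=-10.062: |R|=1.00247 >1
So |R|<1 on (-10.0000, 0).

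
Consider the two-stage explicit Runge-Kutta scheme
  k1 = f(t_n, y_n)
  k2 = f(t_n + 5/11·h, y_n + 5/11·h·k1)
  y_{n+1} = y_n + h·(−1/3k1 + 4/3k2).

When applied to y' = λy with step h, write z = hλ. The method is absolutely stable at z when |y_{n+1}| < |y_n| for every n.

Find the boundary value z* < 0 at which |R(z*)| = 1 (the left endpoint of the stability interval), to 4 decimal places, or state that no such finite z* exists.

Test eqn y'=λy, z=hλ:
  k1=λy_n ⇒ h·k1=z·y_n;  k2=λ(1+5/11z)y_n ⇒ h·k2=z(1+5/11z)y_n
  y_{n+1}/y_n = 1 − 1/3z + 4/3z(1+5/11z) = 1 + z + 20/33z²
  ⇒ R(z) = 1 + z + 20/33z².

Solve |R(x)|<1 on ℝ⁻.
x=-1.52: |R|=0.8802
R=1: x+20/33x²=0 ⇒ x=−33/20=-1.6500; min R=1−1/(4·20/33)=0.5875>−1
Confirm numerically:
  x=-1.258: |R|=0.70113 <1
  x=-1.048: |R|=0.61764 <1
  x=-0.990: |R|=0.60400 <1
  x=-0.889: |R|=0.58998 <1
  x=-2.194: |R|=1.72336 >1
  x=-1.903: |R|=1.29179 >1
  x=-1.784: |R|=1.14488 >1
Interval (-1.6500, 0).

left endpoint -1.6500.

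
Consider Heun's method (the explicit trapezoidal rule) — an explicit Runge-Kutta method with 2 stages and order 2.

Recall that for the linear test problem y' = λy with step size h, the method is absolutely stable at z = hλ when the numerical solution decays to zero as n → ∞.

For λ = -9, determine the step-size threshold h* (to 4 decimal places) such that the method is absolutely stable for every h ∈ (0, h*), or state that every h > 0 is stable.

(-2.0000,0); λ=-9 ⇒ h* = 0.2222.

With y'=λy (z=hλ):
  order 2, 2-stage ⇒ R(z)=1+z+z^2/2
  (e.g. R(-0.43)=0.66245, |R|=0.66245)

Find x<0 with |R(x)|<1.
x=-0.43: |R|=0.6624
|R(-2.03)|=1.0304 |R(-1.75)|=0.7812 |R(-0.53)|=0.6104
Bisect:
  x_lo=-2.8446 |R|=2.2013  x_hi=-0.1323 |R|=0.8764
  mid=-1.48847 |R|=0.61930 →hi
  mid=-2.16654 |R|=1.18040 →lo
  mid=-1.82750 |R|=0.84238 →hi
  mid=-1.99702 |R|=0.99702 →hi
  mid=-2.08178 |R|=1.08512 →lo
  mid=-2.03940 |R|=1.04018 →lo
  mid=-2.01821 |R|=1.01838 →lo
  mid=-2.00761 |R|=1.00764 →lo
  mid=-2.00232 |R|=1.00232 →lo
  mid=-1.99967 |R|=0.99967 →hi
  ...
  [-2.00017,-2.00000] ⇒ x*=-2.0000
Interval (-2.0000, 0).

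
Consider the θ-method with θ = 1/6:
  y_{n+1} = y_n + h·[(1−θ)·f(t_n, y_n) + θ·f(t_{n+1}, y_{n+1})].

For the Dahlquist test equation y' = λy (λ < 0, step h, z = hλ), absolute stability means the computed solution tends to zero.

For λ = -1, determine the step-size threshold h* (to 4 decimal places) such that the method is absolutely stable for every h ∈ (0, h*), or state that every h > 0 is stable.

(-3.0000,0); λ=-1 ⇒ h* = (3)/1 = 3.0000.

On y'=λy, z=hλ:
  y_{n+1} = y_n + z·[5/6·y_n + 1/6·y_{n+1}] ⇒ (1 − 1/6z)y_{n+1} = (1 + 5/6z)y_n
  Hence R(z) = (1 + 5/6z)/(1 − 1/6z).

Boundary: |R(x)|=1, x<0.
x=-1.71: |R|=0.3307
R=−1: 1+5/6x = −1+1/6x ⇒ -2/3x=2 ⇒ x=2/(-2/3)=-3.0000
Confirm numerically:
  x=-2.576: |R|=0.80224 <1
  x=-1.512: |R|=0.20767 <1
  x=-1.277: |R|=0.05291 <1
  x=-3.460: |R|=1.19450 >1
  x=-3.090: |R|=1.03960 >1
  x=-3.032: |R|=1.01417 >1
Interval (-3.0000, 0).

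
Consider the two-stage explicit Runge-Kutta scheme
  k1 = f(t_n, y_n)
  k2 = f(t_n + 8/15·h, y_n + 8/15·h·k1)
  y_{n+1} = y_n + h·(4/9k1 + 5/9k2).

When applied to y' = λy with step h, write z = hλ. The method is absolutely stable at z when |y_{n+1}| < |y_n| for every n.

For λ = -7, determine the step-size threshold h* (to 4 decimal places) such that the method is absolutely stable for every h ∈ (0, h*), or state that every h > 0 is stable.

(-3.3750,0); λ=-7 ⇒ h* = (27/8)/7 = 0.4821.

On y'=λy, z=hλ:
  k1=λy_n ⇒ h·k1=z·y_n;  k2=λ(1+8/15z)y_n ⇒ h·k2=z(1+8/15z)y_n
  y_{n+1}/y_n = 1 + 4/9z + 5/9z(1+8/15z) = 1 + z + 8/27z²
  Hence R(z) = 1 + z + 8/27z².

Boundary: |R(x)|=1, x<0.
x=-0.33: |R|=0.7023
R=1: x+8/27x²=0 ⇒ x=−27/8=-3.3750; min R=1−1/(4·8/27)=0.1562>−1
Confirm numerically:
  x=-3.030: |R|=0.69027 <1
  x=-2.417: |R|=0.31393 <1
  x=-1.721: |R|=0.15658 <1
  x=-1.654: |R|=0.15658 <1
  x=-3.547: |R|=1.18077 >1
  x=-3.415: |R|=1.04047 >1
Interval (-3.3750, 0).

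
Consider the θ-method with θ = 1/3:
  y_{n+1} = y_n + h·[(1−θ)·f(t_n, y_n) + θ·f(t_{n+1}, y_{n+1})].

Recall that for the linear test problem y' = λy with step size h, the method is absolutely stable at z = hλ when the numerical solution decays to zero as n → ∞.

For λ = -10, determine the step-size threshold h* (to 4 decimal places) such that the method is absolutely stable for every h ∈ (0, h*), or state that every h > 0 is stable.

(-6.0000,0); λ=-10 ⇒ h* = (6)/10 = 0.6000.

On y'=λy, z=hλ:
  y_{n+1} = y_n + z·[2/3·y_n + 1/3·y_{n+1}] ⇒ (1 − 1/3z)y_{n+1} = (1 + 2/3z)y_n
  so R(z) = (1 + 2/3z)/(1 − 1/3z).

Find x<0 with |R(x)|<1.
x=-1.31: |R|=0.0882
R=−1: 1+2/3x = −1+1/3x ⇒ -1/3x=2 ⇒ x=2/(-1/3)=-6.0000
Confirm numerically:
  x=-4.594: |R|=0.81485 <1
  x=-3.857: |R|=0.68747 <1
  x=-3.841: |R|=0.68440 <1
  x=-3.268: |R|=0.56414 <1
  x=-6.365: |R|=1.03897 >1
  x=-6.051: |R|=1.00563 >1
Interval (-6.0000, 0).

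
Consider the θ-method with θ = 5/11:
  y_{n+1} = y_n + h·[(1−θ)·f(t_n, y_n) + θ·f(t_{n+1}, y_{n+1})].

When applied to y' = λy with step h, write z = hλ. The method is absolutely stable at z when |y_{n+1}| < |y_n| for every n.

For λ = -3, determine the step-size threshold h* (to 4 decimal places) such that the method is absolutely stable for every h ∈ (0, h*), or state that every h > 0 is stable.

With y'=λy (z=hλ):
  y_{n+1} = y_n + z·[6/11·y_n + 5/11·y_{n+1}] ⇒ (1 − 5/11z)y_{n+1} = (1 + 6/11z)y_n
  R(z) = (1 + 6/11z)/(1 − 5/11z).

Find x<0 with |R(x)|<1.
x=-1.31: |R|=0.1789
R=−1: 1+6/11x = −1+5/11x ⇒ -1/11x=2 ⇒ x=2/(-1/11)=-22.0000
Confirm numerically:
  x=-21.454: |R|=0.99538 <1
  x=-19.765: |R|=0.97965 <1
  x=-11.721: |R|=0.85232 <1
  x=-22.181: |R|=1.00148 >1
  x=-22.056: |R|=1.00046 >1
Interval (-22.0000, 0).

(-22.0000,0); λ=-3 ⇒ h* = (22)/3 = 7.3333.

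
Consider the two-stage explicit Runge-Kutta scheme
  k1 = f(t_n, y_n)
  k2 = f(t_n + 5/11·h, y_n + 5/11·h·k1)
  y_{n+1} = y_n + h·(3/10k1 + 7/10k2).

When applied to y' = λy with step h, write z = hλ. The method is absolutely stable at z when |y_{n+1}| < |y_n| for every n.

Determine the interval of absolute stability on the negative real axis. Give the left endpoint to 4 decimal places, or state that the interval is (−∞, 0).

z∈(-3.1429,0).

On y'=λy, z=hλ:
  k1=λy_n ⇒ h·k1=z·y_n;  k2=λ(1+5/11z)y_n ⇒ h·k2=z(1+5/11z)y_n
  y_{n+1}/y_n = 1 + 3/10z + 7/10z(1+5/11z) = 1 + z + 7/22z²
  so R(z) = 1 + z + 7/22z².

Solve |R(x)|<1 on ℝ⁻.
x=-1.46: |R|=0.2182
R=1: x+7/22x²=0 ⇒ x=−22/7=-3.1429; min R=1−1/(4·7/22)=0.2143>−1
Confirm numerically:
  x=-2.878: |R|=0.75746 <1
  x=-2.773: |R|=0.67367 <1
  x=-1.654: |R|=0.21646 <1
  x=-1.375: |R|=0.22656 <1
  x=-3.330: |R|=1.19829 >1
  x=-3.235: |R|=1.09484 >1
  x=-3.230: |R|=1.08956 >1
Interval (-3.1429, 0).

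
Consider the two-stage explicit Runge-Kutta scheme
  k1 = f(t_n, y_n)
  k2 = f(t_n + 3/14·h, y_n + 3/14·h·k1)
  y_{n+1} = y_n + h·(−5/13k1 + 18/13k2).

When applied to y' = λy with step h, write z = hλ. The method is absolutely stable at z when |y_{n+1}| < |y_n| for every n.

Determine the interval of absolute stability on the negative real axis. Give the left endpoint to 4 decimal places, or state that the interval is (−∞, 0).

z∈(-3.3704,0).

On y'=λy, z=hλ:
  k1=λy_n ⇒ h·k1=z·y_n;  k2=λ(1+3/14z)y_n ⇒ h·k2=z(1+3/14z)y_n
  y_{n+1}/y_n = 1 − 5/13z + 18/13z(1+3/14z) = 1 + z + 27/91z²
  Hence R(z) = 1 + z + 27/91z².

Solve |R(x)|<1 on ℝ⁻.
x=-0.61: |R|=0.5004
R=1: x+27/91x²=0 ⇒ x=−91/27=-3.3704; min R=1−1/(4·27/91)=0.1574>−1
Confirm numerically:
  x=-2.663: |R|=0.44109 <1
  x=-2.615: |R|=0.41392 <1
  x=-1.881: |R|=0.16878 <1
  x=-3.877: |R|=1.58279 >1
  x=-3.700: |R|=1.36187 >1
So |R|<1 on (-3.3704, 0).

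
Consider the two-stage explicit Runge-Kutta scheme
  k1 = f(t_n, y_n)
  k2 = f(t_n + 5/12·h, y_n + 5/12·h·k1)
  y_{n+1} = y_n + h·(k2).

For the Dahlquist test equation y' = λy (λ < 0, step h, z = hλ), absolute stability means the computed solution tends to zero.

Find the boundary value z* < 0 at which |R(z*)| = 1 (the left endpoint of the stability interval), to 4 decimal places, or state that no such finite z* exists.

Test eqn y'=λy, z=hλ:
  k1=λy_n ⇒ h·k1=z·y_n;  k2=λ(1+5/12z)y_n ⇒ h·k2=z(1+5/12z)y_n
  y_{n+1}/y_n = 1 + z(1+5/12z) = 1 + z + 5/12z²
  so R(z) = 1 + z + 5/12z².

Boundary: |R(x)|=1, x<0.
x=-1.69: |R|=0.5000
R=1: x+5/12x²=0 ⇒ x=−12/5=-2.4000; min R=1−1/(4·5/12)=0.4000>−1
Confirm numerically:
  x=-2.313: |R|=0.91615 <1
  x=-1.919: |R|=0.61540 <1
  x=-1.113: |R|=0.40315 <1
  x=-2.685: |R|=1.31884 >1
  x=-2.627: |R|=1.24847 >1
So |R|<1 on (-2.4000, 0).

left endpoint -2.4000.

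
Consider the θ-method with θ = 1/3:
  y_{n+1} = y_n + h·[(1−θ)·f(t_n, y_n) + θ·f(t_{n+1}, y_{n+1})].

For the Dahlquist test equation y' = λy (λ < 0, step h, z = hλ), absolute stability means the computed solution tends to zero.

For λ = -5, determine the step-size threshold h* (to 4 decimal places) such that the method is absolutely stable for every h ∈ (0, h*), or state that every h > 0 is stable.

(-6.0000,0); λ=-5 ⇒ h* = (6)/5 = 1.2000.

On y'=λy, z=hλ:
  y_{n+1} = y_n + z·[2/3·y_n + 1/3·y_{n+1}] ⇒ (1 − 1/3z)y_{n+1} = (1 + 2/3z)y_n
  Hence R(z) = (1 + 2/3z)/(1 − 1/3z).

Solve |R(x)|<1 on ℝ⁻.
x=-0.5: |R|=0.5714
R=−1: 1+2/3x = −1+1/3x ⇒ -1/3x=2 ⇒ x=2/(-1/3)=-6.0000
Confirm numerically:
  x=-5.904: |R|=0.98922 <1
  x=-5.755: |R|=0.97202 <1
  x=-5.160: |R|=0.89706 <1
  x=-4.804: |R|=0.84675 <1
  x=-6.379: |R|=1.04041 >1
  x=-6.183: |R|=1.01993 >1
Stable set (-6.0000, 0).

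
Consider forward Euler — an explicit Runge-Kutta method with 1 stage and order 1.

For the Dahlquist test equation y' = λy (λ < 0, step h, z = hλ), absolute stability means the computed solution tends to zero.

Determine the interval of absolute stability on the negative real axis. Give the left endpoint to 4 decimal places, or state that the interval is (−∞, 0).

Set f=λy, z=hλ:
  order 1, 1-stage ⇒ R(z)=1+z
  (e.g. R(-0.94)=0.06000, |R|=0.06000)

Boundary: |R(x)|=1, x<0.
x=-0.94: |R|=0.0600
|R(-2.04)|=1.0400 |R(-1.6)|=0.6000 |R(-1.45)|=0.4500
Bisect:
  x_lo=-2.3717 |R|=1.3717  x_hi=-0.2558 |R|=0.7442
  mid=-1.31372 |R|=0.31372 →hi
  mid=-1.84269 |R|=0.84269 →hi
  mid=-2.10717 |R|=1.10717 →lo
  mid=-1.97493 |R|=0.97493 →hi
  mid=-2.04105 |R|=1.04105 →lo
  mid=-2.00799 |R|=1.00799 →lo
  mid=-1.99146 |R|=0.99146 →hi
  mid=-1.99972 |R|=0.99972 →hi
  ...
  [-2.00011,-1.99998] ⇒ x*=-2.0000
Interval (-2.0000, 0).

(-2.0000, 0).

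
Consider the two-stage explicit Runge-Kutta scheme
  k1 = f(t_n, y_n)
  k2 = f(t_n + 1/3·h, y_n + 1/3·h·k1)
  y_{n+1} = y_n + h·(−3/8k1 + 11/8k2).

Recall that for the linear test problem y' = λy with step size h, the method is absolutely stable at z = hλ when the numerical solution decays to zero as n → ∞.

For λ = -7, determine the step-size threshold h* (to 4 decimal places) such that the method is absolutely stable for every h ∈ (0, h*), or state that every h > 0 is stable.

Set f=λy, z=hλ:
  k1=λy_n ⇒ h·k1=z·y_n;  k2=λ(1+1/3z)y_n ⇒ h·k2=z(1+1/3z)y_n
  y_{n+1}/y_n = 1 − 3/8z + 11/8z(1+1/3z) = 1 + z + 11/24z²
  Hence R(z) = 1 + z + 11/24z².

Need |R(x)|<1, x<0.
x=-0.93: |R|=0.4664
R=1: x+11/24x²=0 ⇒ x=−24/11=-2.1818; min R=1−1/(4·11/24)=0.4545>−1
Confirm numerically:
  x=-1.840: |R|=0.71173 <1
  x=-1.822: |R|=0.69952 <1
  x=-0.878: |R|=0.47532 <1
  x=-2.556: |R|=1.43835 >1
  x=-2.487: |R|=1.34787 >1
  x=-2.450: |R|=1.30115 >1
So |R|<1 on (-2.1818, 0).

(-2.1818,0); λ=-7 ⇒ h* = (24/11)/7 = 0.3117.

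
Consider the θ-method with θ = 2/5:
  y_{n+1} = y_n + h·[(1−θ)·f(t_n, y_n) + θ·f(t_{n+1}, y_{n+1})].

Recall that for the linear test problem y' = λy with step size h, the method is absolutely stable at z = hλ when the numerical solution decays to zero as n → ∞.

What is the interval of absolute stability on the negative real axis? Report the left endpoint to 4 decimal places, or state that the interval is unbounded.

(-10.0000, 0).

Test eqn y'=λy, z=hλ:
  y_{n+1} = y_n + z·[3/5·y_n + 2/5·y_{n+1}] ⇒ (1 − 2/5z)y_{n+1} = (1 + 3/5z)y_n
  ⇒ R(z) = (1 + 3/5z)/(1 − 2/5z).

Boundary: |R(x)|=1, x<0.
x=-1.33: |R|=0.1319
R=−1: 1+3/5x = −1+2/5x ⇒ -1/5x=2 ⇒ x=2/(-1/5)=-10.0000
Confirm numerically:
  x=-9.051: |R|=0.95892 <1
  x=-9.029: |R|=0.95789 <1
  x=-8.120: |R|=0.91149 <1
  x=-4.177: |R|=0.56395 <1
  x=-10.304: |R|=1.01187 >1
  x=-10.042: |R|=1.00167 >1
Stable set (-10.0000, 0).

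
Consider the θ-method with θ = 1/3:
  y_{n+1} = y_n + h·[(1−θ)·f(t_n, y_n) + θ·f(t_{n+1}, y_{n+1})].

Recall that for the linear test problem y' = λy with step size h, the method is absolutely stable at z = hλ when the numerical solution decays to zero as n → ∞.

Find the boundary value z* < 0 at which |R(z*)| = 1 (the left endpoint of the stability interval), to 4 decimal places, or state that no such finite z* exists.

On y'=λy, z=hλ:
  y_{n+1} = y_n + z·[2/3·y_n + 1/3·y_{n+1}] ⇒ (1 − 1/3z)y_{n+1} = (1 + 2/3z)y_n
  ⇒ R(z) = (1 + 2/3z)/(1 − 1/3z).

Find x<0 with |R(x)|<1.
x=-0.83: |R|=0.3499
R=−1: 1+2/3x = −1+1/3x ⇒ -1/3x=2 ⇒ x=2/(-1/3)=-6.0000
Confirm numerically:
  x=-4.995: |R|=0.87430 <1
  x=-4.658: |R|=0.82476 <1
  x=-4.629: |R|=0.82029 <1
  x=-2.529: |R|=0.37222 <1
  x=-6.527: |R|=1.05532 >1
  x=-6.512: |R|=1.05383 >1
Interval (-6.0000, 0).

left endpoint -6.0000.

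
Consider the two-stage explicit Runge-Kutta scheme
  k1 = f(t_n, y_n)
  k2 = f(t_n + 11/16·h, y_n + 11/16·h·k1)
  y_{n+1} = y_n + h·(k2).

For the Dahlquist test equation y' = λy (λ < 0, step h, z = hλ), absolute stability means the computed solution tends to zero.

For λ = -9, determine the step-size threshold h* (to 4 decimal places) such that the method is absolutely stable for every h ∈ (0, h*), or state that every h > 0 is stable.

(-1.4545,0); λ=-9 ⇒ h* = (16/11)/9 = 0.1616.

With y'=λy (z=hλ):
  k1=λy_n ⇒ h·k1=z·y_n;  k2=λ(1+11/16z)y_n ⇒ h·k2=z(1+11/16z)y_n
  y_{n+1}/y_n = 1 + z(1+11/16z) = 1 + z + 11/16z²
  Hence R(z) = 1 + z + 11/16z².

Need |R(x)|<1, x<0.
x=-1.46: |R|=1.0055
R=1: x+11/16x²=0 ⇒ x=−16/11=-1.4545; min R=1−1/(4·11/16)=0.6364>−1
Confirm numerically:
  x=-1.307: |R|=0.86742 <1
  x=-1.224: |R|=0.80600 <1
  x=-0.792: |R|=0.63924 <1
  x=-0.769: |R|=0.63756 <1
  x=-1.939: |R|=1.64581 >1
  x=-1.888: |R|=1.56262 >1
So |R|<1 on (-1.4545, 0).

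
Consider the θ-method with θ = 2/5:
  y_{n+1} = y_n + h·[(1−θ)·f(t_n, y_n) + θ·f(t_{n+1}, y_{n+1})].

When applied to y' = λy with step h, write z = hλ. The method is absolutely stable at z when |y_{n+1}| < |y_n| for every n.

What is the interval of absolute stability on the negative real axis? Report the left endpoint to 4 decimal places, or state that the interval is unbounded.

z∈(-10.0000,0).

Test eqn y'=λy, z=hλ:
  y_{n+1} = y_n + z·[3/5·y_n + 2/5·y_{n+1}] ⇒ (1 − 2/5z)y_{n+1} = (1 + 3/5z)y_n
  Hence R(z) = (1 + 3/5z)/(1 − 2/5z).

Find x<0 with |R(x)|<1.
x=-0.45: |R|=0.6186
R=−1: 1+3/5x = −1+2/5x ⇒ -1/5x=2 ⇒ x=2/(-1/5)=-10.0000
Confirm numerically:
  x=-8.549: |R|=0.93434 <1
  x=-5.282: |R|=0.69686 <1
  x=-5.206: |R|=0.68894 <1
  x=-4.700: |R|=0.63194 <1
  x=-10.436: |R|=1.01685 >1
  x=-10.339: |R|=1.01320 >1
So |R|<1 on (-10.0000, 0).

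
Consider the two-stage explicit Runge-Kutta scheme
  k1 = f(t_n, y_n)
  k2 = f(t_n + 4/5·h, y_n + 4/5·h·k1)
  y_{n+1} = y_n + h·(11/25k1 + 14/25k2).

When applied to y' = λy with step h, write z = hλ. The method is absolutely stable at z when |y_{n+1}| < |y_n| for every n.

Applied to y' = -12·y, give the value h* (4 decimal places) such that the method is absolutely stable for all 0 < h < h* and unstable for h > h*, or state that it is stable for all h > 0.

(-2.2321,0); λ=-12 ⇒ h* = (125/56)/12 = 0.1860.

On y'=λy, z=hλ:
  k1=λy_n ⇒ h·k1=z·y_n;  k2=λ(1+4/5z)y_n ⇒ h·k2=z(1+4/5z)y_n
  y_{n+1}/y_n = 1 + 11/25z + 14/25z(1+4/5z) = 1 + z + 56/125z²
  Hence R(z) = 1 + z + 56/125z².

Find x<0 with |R(x)|<1.
x=-0.44: |R|=0.6467
R=1: x+56/125x²=0 ⇒ x=−125/56=-2.2321; min R=1−1/(4·56/125)=0.4420>−1
Confirm numerically:
  x=-1.907: |R|=0.72222 <1
  x=-1.373: |R|=0.47154 <1
  x=-1.201: |R|=0.44520 <1
  x=-2.821: |R|=1.74420 >1
  x=-2.701: |R|=1.56734 >1
  x=-2.576: |R|=1.39683 >1
So |R|<1 on (-2.2321, 0).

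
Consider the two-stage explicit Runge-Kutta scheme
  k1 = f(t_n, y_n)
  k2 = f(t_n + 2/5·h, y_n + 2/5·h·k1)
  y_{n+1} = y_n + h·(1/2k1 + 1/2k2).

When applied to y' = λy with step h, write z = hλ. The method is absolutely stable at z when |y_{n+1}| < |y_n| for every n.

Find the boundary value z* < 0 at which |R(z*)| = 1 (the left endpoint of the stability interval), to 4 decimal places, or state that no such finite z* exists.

With y'=λy (z=hλ):
  k1=λy_n ⇒ h·k1=z·y_n;  k2=λ(1+2/5z)y_n ⇒ h·k2=z(1+2/5z)y_n
  y_{n+1}/y_n = 1 + 1/2z + 1/2z(1+2/5z) = 1 + z + 1/5z²
  ⇒ R(z) = 1 + z + 1/5z².

Find x<0 with |R(x)|<1.
x=-1: |R|=0.2000
R=1: x+1/5x²=0 ⇒ x=−5=-5.0000; min R=1−1/(4·1/5)=-0.2500>−1
Confirm numerically:
  x=-4.715: |R|=0.73125 <1
  x=-4.524: |R|=0.56932 <1
  x=-3.824: |R|=0.10060 <1
  x=-5.177: |R|=1.18327 >1
  x=-5.135: |R|=1.13864 >1
Stable set (-5.0000, 0).

z* = -5.0000.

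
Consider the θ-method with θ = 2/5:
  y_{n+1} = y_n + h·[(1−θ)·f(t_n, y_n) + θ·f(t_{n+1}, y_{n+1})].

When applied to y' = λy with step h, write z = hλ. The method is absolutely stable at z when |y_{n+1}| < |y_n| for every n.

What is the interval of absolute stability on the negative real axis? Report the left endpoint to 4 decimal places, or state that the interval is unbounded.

z∈(-10.0000,0).

Test eqn y'=λy, z=hλ:
  y_{n+1} = y_n + z·[3/5·y_n + 2/5·y_{n+1}] ⇒ (1 − 2/5z)y_{n+1} = (1 + 3/5z)y_n
  Hence R(z) = (1 + 3/5z)/(1 − 2/5z).

Need |R(x)|<1, x<0.
x=-0.98: |R|=0.2960
R=−1: 1+3/5x = −1+2/5x ⇒ -1/5x=2 ⇒ x=2/(-1/5)=-10.0000
Confirm numerically:
  x=-8.908: |R|=0.95214 <1
  x=-6.763: |R|=0.82527 <1
  x=-6.646: |R|=0.81664 <1
  x=-5.049: |R|=0.67208 <1
  x=-10.404: |R|=1.01565 >1
  x=-10.382: |R|=1.01483 >1
  x=-10.202: |R|=1.00795 >1
So |R|<1 on (-10.0000, 0).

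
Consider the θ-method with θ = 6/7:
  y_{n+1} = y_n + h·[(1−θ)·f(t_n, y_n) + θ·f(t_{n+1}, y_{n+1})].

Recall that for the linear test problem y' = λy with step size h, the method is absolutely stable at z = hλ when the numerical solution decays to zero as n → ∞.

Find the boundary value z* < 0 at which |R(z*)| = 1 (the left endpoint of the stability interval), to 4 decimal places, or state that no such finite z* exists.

interval (−∞, 0).

With y'=λy (z=hλ):
  y_{n+1} = y_n + z·[1/7·y_n + 6/7·y_{n+1}] ⇒ (1 − 6/7z)y_{n+1} = (1 + 1/7z)y_n
  Hence R(z) = (1 + 1/7z)/(1 − 6/7z).

Solve |R(x)|<1 on ℝ⁻.
x=-1.71: |R|=0.3065
x=-2: |R|=0.2632
x=-10: |R|=0.0448
x=-100: |R|=0.1532
θ=6/7≥1/2 ⇒ |1+1/7x|<|1−6/7x| ∀x<0 ⇒ unbounded interval.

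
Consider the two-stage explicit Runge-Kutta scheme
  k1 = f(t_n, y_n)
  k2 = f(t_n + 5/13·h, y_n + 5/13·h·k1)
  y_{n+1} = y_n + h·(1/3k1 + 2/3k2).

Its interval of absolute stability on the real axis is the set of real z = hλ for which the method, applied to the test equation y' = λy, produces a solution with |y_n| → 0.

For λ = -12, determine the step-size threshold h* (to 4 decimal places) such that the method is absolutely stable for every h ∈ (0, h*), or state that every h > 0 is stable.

(-3.9000,0); λ=-12 ⇒ h* = (39/10)/12 = 0.3250.

Set f=λy, z=hλ:
  k1=λy_n ⇒ h·k1=z·y_n;  k2=λ(1+5/13z)y_n ⇒ h·k2=z(1+5/13z)y_n
  y_{n+1}/y_n = 1 + 1/3z + 2/3z(1+5/13z) = 1 + z + 10/39z²
  R(z) = 1 + z + 10/39z².

Find x<0 with |R(x)|<1.
x=-0.94: |R|=0.2866
R=1: x+10/39x²=0 ⇒ x=−39/10=-3.9000; min R=1−1/(4·10/39)=0.0250>−1
Confirm numerically:
  x=-3.597: |R|=0.72054 <1
  x=-3.507: |R|=0.64660 <1
  x=-1.731: |R|=0.03730 <1
  x=-4.297: |R|=1.43741 >1
  x=-4.187: |R|=1.30812 >1
  x=-4.130: |R|=1.24356 >1
So |R|<1 on (-3.9000, 0).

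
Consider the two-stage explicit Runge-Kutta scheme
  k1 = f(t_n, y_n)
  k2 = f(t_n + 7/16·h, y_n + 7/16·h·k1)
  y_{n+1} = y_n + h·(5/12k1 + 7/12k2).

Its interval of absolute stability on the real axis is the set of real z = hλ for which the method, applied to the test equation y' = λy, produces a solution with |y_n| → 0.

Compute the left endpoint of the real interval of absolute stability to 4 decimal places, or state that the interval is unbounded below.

With y'=λy (z=hλ):
  k1=λy_n ⇒ h·k1=z·y_n;  k2=λ(1+7/16z)y_n ⇒ h·k2=z(1+7/16z)y_n
  y_{n+1}/y_n = 1 + 5/12z + 7/12z(1+7/16z) = 1 + z + 49/192z²
  Hence R(z) = 1 + z + 49/192z².

Find x<0 with |R(x)|<1.
x=-0.56: |R|=0.5200
R=1: x+49/192x²=0 ⇒ x=−192/49=-3.9184; min R=1−1/(4·49/192)=0.0204>−1
Confirm numerically:
  x=-3.702: |R|=0.79558 <1
  x=-3.280: |R|=0.46563 <1
  x=-3.035: |R|=0.31578 <1
  x=-4.286: |R|=1.40213 >1
  x=-4.279: |R|=1.39382 >1
Interval (-3.9184, 0).

z* = -3.9184.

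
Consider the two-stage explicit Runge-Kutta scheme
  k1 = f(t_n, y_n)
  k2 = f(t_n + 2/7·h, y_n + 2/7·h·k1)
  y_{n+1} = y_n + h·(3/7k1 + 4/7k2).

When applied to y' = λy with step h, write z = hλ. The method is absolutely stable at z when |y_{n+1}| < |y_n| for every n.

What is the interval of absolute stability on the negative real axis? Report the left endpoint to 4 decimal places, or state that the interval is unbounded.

Test eqn y'=λy, z=hλ:
  k1=λy_n ⇒ h·k1=z·y_n;  k2=λ(1+2/7z)y_n ⇒ h·k2=z(1+2/7z)y_n
  y_{n+1}/y_n = 1 + 3/7z + 4/7z(1+2/7z) = 1 + z + 8/49z²
  so R(z) = 1 + z + 8/49z².

Boundary: |R(x)|=1, x<0.
x=-1.75: |R|=0.2500
R=1: x+8/49x²=0 ⇒ x=−49/8=-6.1250; min R=1−1/(4·8/49)=-0.5312>−1
Confirm numerically:
  x=-6.059: |R|=0.93471 <1
  x=-4.514: |R|=0.18727 <1
  x=-3.866: |R|=0.42584 <1
  x=-3.205: |R|=0.52793 <1
  x=-6.408: |R|=1.29608 >1
  x=-6.307: |R|=1.18741 >1
Stable set (-6.1250, 0).

(-6.1250, 0).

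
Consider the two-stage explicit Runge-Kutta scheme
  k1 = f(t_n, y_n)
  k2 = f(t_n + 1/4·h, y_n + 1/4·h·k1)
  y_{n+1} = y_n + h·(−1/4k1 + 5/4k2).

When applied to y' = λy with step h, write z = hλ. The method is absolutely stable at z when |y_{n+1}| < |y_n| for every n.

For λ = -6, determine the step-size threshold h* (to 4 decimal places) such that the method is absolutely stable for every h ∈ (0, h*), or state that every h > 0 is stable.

With y'=λy (z=hλ):
  k1=λy_n ⇒ h·k1=z·y_n;  k2=λ(1+1/4z)y_n ⇒ h·k2=z(1+1/4z)y_n
  y_{n+1}/y_n = 1 − 1/4z + 5/4z(1+1/4z) = 1 + z + 5/16z²
  R(z) = 1 + z + 5/16z².

Find x<0 with |R(x)|<1.
x=-0.43: |R|=0.6278
R=1: x+5/16x²=0 ⇒ x=−16/5=-3.2000; min R=1−1/(4·5/16)=0.2000>−1
Confirm numerically:
  x=-2.236: |R|=0.32641 <1
  x=-1.729: |R|=0.20520 <1
  x=-1.438: |R|=0.20820 <1
  x=-3.454: |R|=1.27416 >1
  x=-3.287: |R|=1.08937 >1
Interval (-3.2000, 0).

(-3.2000,0); λ=-6 ⇒ h* = (16/5)/6 = 0.5333.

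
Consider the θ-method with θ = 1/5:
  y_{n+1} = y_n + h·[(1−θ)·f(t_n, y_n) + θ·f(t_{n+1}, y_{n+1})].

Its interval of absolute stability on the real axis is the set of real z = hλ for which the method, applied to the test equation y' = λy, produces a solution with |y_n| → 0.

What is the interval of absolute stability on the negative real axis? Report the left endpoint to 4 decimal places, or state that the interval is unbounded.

Set f=λy, z=hλ:
  y_{n+1} = y_n + z·[4/5·y_n + 1/5·y_{n+1}] ⇒ (1 − 1/5z)y_{n+1} = (1 + 4/5z)y_n
  Hence R(z) = (1 + 4/5z)/(1 − 1/5z).

Find x<0 with |R(x)|<1.
x=-1.56: |R|=0.1890
R=−1: 1+4/5x = −1+1/5x ⇒ -3/5x=2 ⇒ x=2/(-3/5)=-3.3333
Confirm numerically:
  x=-3.172: |R|=0.94077 <1
  x=-3.088: |R|=0.90900 <1
  x=-3.075: |R|=0.90402 <1
  x=-1.656: |R|=0.24399 <1
  x=-3.644: |R|=1.10782 >1
  x=-3.472: |R|=1.04910 >1
Stable set (-3.3333, 0).

z∈(-3.3333,0).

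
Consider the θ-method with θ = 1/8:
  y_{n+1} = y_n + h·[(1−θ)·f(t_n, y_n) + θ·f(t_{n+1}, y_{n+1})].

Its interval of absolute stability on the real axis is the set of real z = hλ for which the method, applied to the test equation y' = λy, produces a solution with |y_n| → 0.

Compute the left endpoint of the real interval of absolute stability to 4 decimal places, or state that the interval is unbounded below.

With y'=λy (z=hλ):
  y_{n+1} = y_n + z·[7/8·y_n + 1/8·y_{n+1}] ⇒ (1 − 1/8z)y_{n+1} = (1 + 7/8z)y_n
  so R(z) = (1 + 7/8z)/(1 − 1/8z).

Need |R(x)|<1, x<0.
x=-0.54: |R|=0.4941
R=−1: 1+7/8x = −1+1/8x ⇒ -3/4x=2 ⇒ x=2/(-3/4)=-2.6667
Confirm numerically:
  x=-2.233: |R|=0.74572 <1
  x=-2.071: |R|=0.64512 <1
  x=-1.723: |R|=0.41767 <1
  x=-2.914: |R|=1.13597 >1
  x=-2.761: |R|=1.05260 >1
Stable set (-2.6667, 0).

left endpoint -2.6667.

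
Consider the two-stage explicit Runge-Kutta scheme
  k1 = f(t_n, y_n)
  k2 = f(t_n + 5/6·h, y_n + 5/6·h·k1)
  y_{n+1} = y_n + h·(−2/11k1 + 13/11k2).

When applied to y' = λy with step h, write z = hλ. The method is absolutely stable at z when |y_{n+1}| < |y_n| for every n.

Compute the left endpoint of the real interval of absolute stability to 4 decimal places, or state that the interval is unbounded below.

Set f=λy, z=hλ:
  k1=λy_n ⇒ h·k1=z·y_n;  k2=λ(1+5/6z)y_n ⇒ h·k2=z(1+5/6z)y_n
  y_{n+1}/y_n = 1 − 2/11z + 13/11z(1+5/6z) = 1 + z + 65/66z²
  ⇒ R(z) = 1 + z + 65/66z².

Solve |R(x)|<1 on ℝ⁻.
x=-0.97: |R|=0.9566
R=1: x+65/66x²=0 ⇒ x=−66/65=-1.0154; min R=1−1/(4·65/66)=0.7462>−1
Confirm numerically:
  x=-0.915: |R|=0.90954 <1
  x=-0.597: |R|=0.75401 <1
  x=-0.504: |R|=0.74617 <1
  x=-0.453: |R|=0.74910 <1
  x=-1.570: |R|=1.85755 >1
  x=-1.326: |R|=1.40564 >1
  x=-1.162: |R|=1.16779 >1
So |R|<1 on (-1.0154, 0).

z* = -1.0154.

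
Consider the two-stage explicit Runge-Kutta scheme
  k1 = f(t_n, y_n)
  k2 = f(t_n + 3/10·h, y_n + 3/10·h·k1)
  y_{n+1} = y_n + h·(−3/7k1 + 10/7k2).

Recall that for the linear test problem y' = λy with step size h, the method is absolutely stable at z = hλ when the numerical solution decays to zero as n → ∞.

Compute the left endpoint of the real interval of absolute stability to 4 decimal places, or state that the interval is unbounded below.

left endpoint -2.3333.

Test eqn y'=λy, z=hλ:
  k1=λy_n ⇒ h·k1=z·y_n;  k2=λ(1+3/10z)y_n ⇒ h·k2=z(1+3/10z)y_n
  y_{n+1}/y_n = 1 − 3/7z + 10/7z(1+3/10z) = 1 + z + 3/7z²
  so R(z) = 1 + z + 3/7z².

Boundary: |R(x)|=1, x<0.
x=-1: |R|=0.4286
R=1: x+3/7x²=0 ⇒ x=−7/3=-2.3333; min R=1−1/(4·3/7)=0.4167>−1
Confirm numerically:
  x=-1.879: |R|=0.63413 <1
  x=-1.620: |R|=0.50474 <1
  x=-0.966: |R|=0.43392 <1
  x=-2.783: |R|=1.53632 >1
  x=-2.461: |R|=1.13465 >1
Interval (-2.3333, 0).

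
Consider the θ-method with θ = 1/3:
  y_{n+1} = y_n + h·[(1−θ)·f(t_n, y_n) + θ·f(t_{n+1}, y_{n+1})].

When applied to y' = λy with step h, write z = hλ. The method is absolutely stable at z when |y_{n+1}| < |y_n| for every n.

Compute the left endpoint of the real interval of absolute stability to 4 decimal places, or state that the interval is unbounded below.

Test eqn y'=λy, z=hλ:
  y_{n+1} = y_n + z·[2/3·y_n + 1/3·y_{n+1}] ⇒ (1 − 1/3z)y_{n+1} = (1 + 2/3z)y_n
  Hence R(z) = (1 + 2/3z)/(1 − 1/3z).

Need |R(x)|<1, x<0.
x=-1.07: |R|=0.2113
R=−1: 1+2/3x = −1+1/3x ⇒ -1/3x=2 ⇒ x=2/(-1/3)=-6.0000
Confirm numerically:
  x=-5.700: |R|=0.96552 <1
  x=-3.071: |R|=0.51754 <1
  x=-2.920: |R|=0.47973 <1
  x=-6.364: |R|=1.03887 >1
  x=-6.302: |R|=1.03247 >1
  x=-6.243: |R|=1.02629 >1
Interval (-6.0000, 0).

z* = -6.0000.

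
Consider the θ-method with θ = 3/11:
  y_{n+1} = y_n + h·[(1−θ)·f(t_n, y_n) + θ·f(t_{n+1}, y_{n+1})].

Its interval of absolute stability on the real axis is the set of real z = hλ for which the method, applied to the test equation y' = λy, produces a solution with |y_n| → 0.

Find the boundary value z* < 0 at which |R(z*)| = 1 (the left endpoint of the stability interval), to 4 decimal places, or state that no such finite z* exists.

On y'=λy, z=hλ:
  y_{n+1} = y_n + z·[8/11·y_n + 3/11·y_{n+1}] ⇒ (1 − 3/11z)y_{n+1} = (1 + 8/11z)y_n
  so R(z) = (1 + 8/11z)/(1 − 3/11z).

Boundary: |R(x)|=1, x<0.
x=-1.38: |R|=0.0026
R=−1: 1+8/11x = −1+3/11x ⇒ -5/11x=2 ⇒ x=2/(-5/11)=-4.4000
Confirm numerically:
  x=-3.345: |R|=0.74923 <1
  x=-3.259: |R|=0.72542 <1
  x=-2.473: |R|=0.47690 <1
  x=-4.795: |R|=1.07780 >1
  x=-4.776: |R|=1.07423 >1
  x=-4.430: |R|=1.00618 >1
Stable set (-4.4000, 0).

z* = -4.4000.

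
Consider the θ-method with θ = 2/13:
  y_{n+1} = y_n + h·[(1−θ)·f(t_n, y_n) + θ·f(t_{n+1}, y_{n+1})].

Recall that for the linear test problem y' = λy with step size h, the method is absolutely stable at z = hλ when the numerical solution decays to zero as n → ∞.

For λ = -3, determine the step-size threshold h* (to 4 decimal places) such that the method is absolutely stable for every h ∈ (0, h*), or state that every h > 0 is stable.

On y'=λy, z=hλ:
  y_{n+1} = y_n + z·[11/13·y_n + 2/13·y_{n+1}] ⇒ (1 − 2/13z)y_{n+1} = (1 + 11/13z)y_n
  so R(z) = (1 + 11/13z)/(1 − 2/13z).

Find x<0 with |R(x)|<1.
x=-0.44: |R|=0.5879
R=−1: 1+11/13x = −1+2/13x ⇒ -9/13x=2 ⇒ x=2/(-9/13)=-2.8889
Confirm numerically:
  x=-2.292: |R|=0.69449 <1
  x=-2.189: |R|=0.63753 <1
  x=-1.543: |R|=0.24698 <1
  x=-3.246: |R|=1.16489 >1
  x=-3.025: |R|=1.06430 >1
So |R|<1 on (-2.8889, 0).

(-2.8889,0); λ=-3 ⇒ h* = (26/9)/3 = 0.9630.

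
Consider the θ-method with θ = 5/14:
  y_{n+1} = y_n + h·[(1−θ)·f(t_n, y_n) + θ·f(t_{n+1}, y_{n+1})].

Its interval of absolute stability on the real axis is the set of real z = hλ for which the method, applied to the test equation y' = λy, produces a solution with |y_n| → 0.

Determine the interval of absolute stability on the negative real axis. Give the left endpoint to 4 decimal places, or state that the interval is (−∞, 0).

(-7.0000, 0).

On y'=λy, z=hλ:
  y_{n+1} = y_n + z·[9/14·y_n + 5/14·y_{n+1}] ⇒ (1 − 5/14z)y_{n+1} = (1 + 9/14z)y_n
  so R(z) = (1 + 9/14z)/(1 − 5/14z).

Solve |R(x)|<1 on ℝ⁻.
x=-1.08: |R|=0.2206
R=−1: 1+9/14x = −1+5/14x ⇒ -2/7x=2 ⇒ x=2/(-2/7)=-7.0000
Confirm numerically:
  x=-6.233: |R|=0.93207 <1
  x=-5.867: |R|=0.89542 <1
  x=-5.449: |R|=0.84958 <1
  x=-4.994: |R|=0.79410 <1
  x=-7.591: |R|=1.04550 >1
  x=-7.527: |R|=1.04083 >1
  x=-7.422: |R|=1.03303 >1
Interval (-7.0000, 0).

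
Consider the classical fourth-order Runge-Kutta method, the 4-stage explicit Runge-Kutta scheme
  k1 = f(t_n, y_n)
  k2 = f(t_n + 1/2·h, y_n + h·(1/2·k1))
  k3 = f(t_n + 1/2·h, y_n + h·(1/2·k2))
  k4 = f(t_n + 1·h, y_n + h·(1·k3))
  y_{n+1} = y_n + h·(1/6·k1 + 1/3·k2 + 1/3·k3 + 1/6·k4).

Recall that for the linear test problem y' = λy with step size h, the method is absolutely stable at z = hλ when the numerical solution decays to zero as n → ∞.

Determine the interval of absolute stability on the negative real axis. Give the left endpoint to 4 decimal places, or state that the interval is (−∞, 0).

Test eqn y'=λy, z=hλ:
  order 4, 4-stage ⇒ R(z)=1+z+z^2/2+z^3/6+z^4/24
  (e.g. R(-1.42)=0.28040, |R|=0.28040)

Find x<0 with |R(x)|<1.
x=-1.42: |R|=0.2804
|R(-2.13)|=0.3855 |R(-2.08)|=0.3633 |R(-1.69)|=0.2735
Bisect:
  x_lo=-3.5472 |R|=2.9020  x_hi=-0.3877 |R|=0.6787
  mid=-1.96742 |R|=0.32300 →hi
  mid=-2.75730 |R|=0.95861 →hi
  mid=-3.15224 |R|=1.70965 →lo
  mid=-2.95477 |R|=1.28706 →lo
  mid=-2.85603 |R|=1.11200 →lo
  mid=-2.80667 |R|=1.03270 →lo
  mid=-2.78198 |R|=0.99502 →hi
  mid=-2.79432 |R|=1.01370 →lo
  mid=-2.78815 |R|=1.00432 →lo
  ...
  [-2.78545,-2.78526] ⇒ x*=-2.7853
Stable set (-2.7853, 0).

(-2.7853, 0).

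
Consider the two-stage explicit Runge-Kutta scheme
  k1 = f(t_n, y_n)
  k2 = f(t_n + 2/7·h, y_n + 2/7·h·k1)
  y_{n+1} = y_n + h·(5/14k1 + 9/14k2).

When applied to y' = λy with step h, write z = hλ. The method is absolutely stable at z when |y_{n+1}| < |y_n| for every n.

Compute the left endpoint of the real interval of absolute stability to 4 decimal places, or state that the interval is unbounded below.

left endpoint -5.4444.

Set f=λy, z=hλ:
  k1=λy_n ⇒ h·k1=z·y_n;  k2=λ(1+2/7z)y_n ⇒ h·k2=z(1+2/7z)y_n
  y_{n+1}/y_n = 1 + 5/14z + 9/14z(1+2/7z) = 1 + z + 9/49z²
  so R(z) = 1 + z + 9/49z².

Solve |R(x)|<1 on ℝ⁻.
x=-0.56: |R|=0.4976
R=1: x+9/49x²=0 ⇒ x=−49/9=-5.4444; min R=1−1/(4·9/49)=-0.3611>−1
Confirm numerically:
  x=-3.787: |R|=0.15287 <1
  x=-3.711: |R|=0.18154 <1
  x=-2.511: |R|=0.35292 <1
  x=-5.894: |R|=1.48668 >1
  x=-5.850: |R|=1.43577 >1
So |R|<1 on (-5.4444, 0).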